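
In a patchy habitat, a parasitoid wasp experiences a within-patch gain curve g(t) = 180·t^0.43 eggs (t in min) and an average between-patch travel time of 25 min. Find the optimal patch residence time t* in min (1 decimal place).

By the marginal value theorem, leave when the instantaneous gain rate g'(t) equals the habitat-wide average g(t)/(T + t).
g'(t) = 0.43·180·t^-0.57. Setting 0.43·180·t^-0.57 = 180·t^0.43/(25+t) gives 0.43(25+t) = t, so 0.57·t = 0.43×25.
t* = 0.43×25/0.57 = 18.86 min.

18.9 min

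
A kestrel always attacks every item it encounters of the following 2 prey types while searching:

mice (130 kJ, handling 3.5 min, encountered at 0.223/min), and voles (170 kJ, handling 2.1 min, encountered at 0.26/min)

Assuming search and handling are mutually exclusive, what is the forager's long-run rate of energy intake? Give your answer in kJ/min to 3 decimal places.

R = Σλ_iE_i / (1 + Σλ_ih_i)
Numerator: 0.223×130 + 0.26×170 = 73.19
Denominator: 1 + 0.223×3.5 + 0.26×2.1 = 2.327
R = 73.19/2.327 = 31.46 kJ/min

31.459 kJ/min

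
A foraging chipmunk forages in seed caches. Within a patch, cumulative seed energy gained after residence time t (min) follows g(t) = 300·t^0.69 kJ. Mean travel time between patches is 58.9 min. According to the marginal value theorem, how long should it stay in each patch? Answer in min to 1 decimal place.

131.1 min

Maximise g(t)/(T+t): set derivative to zero → g'(t)(T+t) = g(t).
g'(t) = 0.69·300·t^-0.31. Setting 0.69·300·t^-0.31 = 300·t^0.69/(58.9+t) gives 0.69(58.9+t) = t, so 0.31·t = 0.69×58.9.
t* = 0.69×58.9/0.31 = 131.1 min.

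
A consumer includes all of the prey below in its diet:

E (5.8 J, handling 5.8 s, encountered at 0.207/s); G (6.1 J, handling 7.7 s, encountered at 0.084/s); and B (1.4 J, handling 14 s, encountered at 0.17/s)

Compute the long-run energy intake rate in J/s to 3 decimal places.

R = (0.207×5.8 + 0.084×6.1 + 0.17×1.4) / (1 + 0.207×5.8 + 0.084×7.7 + 0.17×14) = 1.951/5.227 = 0.3732 J/s.

0.373 J/s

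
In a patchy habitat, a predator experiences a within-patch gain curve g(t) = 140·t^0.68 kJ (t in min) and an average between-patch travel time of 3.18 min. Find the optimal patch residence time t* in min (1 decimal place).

6.8 min

By the marginal value theorem, leave when the instantaneous gain rate g'(t) equals the habitat-wide average g(t)/(T + t).
g'(t) = 0.68·140·t^-0.32. Setting 0.68·140·t^-0.32 = 140·t^0.68/(3.18+t) gives 0.68(3.18+t) = t, so 0.32·t = 0.68×3.18.
t* = 0.68×3.18/0.32 = 6.758 min.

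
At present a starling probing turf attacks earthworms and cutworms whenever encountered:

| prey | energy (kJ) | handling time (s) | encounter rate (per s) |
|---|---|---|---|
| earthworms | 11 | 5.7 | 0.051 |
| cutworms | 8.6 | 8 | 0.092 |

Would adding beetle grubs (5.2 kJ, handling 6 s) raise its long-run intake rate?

Yes

Intake rate on the current diet: R = (0.051×11 + 0.092×8.6) / (1 + 0.051×5.7 + 0.092×8) = 1.352/2.027 = 0.6672 kJ/s.
beetle grubs: E/h = 5.2/6 = 0.8667 kJ/s.
0.8667 > 0.6672, so adding beetle grubs raises the average — include it.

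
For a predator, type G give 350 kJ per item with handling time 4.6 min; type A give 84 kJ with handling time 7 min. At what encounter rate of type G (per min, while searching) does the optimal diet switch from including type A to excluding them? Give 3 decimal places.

Drop type A once their profitability E₂/h₂ falls below the rate achievable on type G alone: E₂/h₂ = λE₁/(1 + λh₁).
Solve for λ: λE₁h₂ = E₂(1 + λh₁) → λ(E₁h₂ − E₂h₁) = E₂ → λ = E₂/(E₁h₂ − E₂h₁).
λ = 84/(350×7 − 84×4.6) = 84/2064 = 0.04071 per min.

0.041 per min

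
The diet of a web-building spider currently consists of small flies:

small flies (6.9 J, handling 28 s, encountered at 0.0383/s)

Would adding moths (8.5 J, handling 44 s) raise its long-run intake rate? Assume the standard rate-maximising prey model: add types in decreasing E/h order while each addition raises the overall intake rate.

Intake rate on the current diet: R = (0.0383×6.9) / (1 + 0.0383×28) = 0.2643/2.072 = 0.1275 J/s.
moths: E/h = 8.5/44 = 0.1932 J/s.
0.1932 > 0.1275, so adding moths raises the average — include it.

Yes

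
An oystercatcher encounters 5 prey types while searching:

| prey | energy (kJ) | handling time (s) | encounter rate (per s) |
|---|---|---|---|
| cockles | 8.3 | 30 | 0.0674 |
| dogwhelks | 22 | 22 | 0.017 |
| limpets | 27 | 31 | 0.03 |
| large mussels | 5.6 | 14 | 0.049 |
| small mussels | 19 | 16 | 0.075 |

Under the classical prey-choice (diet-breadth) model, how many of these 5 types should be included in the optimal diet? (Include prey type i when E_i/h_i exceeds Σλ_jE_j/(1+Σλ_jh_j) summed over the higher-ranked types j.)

Profitabilities (E/h, kJ/s): small mussels 1.19, dogwhelks 1, limpets 0.871, large mussels 0.4, cockles 0.277. Add prey in this order while the next type's profitability exceeds the intake rate on those already taken.
Rate on top 1: 0.6477. dogwhelks: 1 > 0.6477 → include.
Rate on top 2: 0.6989. limpets: 0.871 > 0.6989 → include.
Rate on top 3: 0.7446. large mussels: 0.4 < 0.7446 → exclude; stop.
Optimal diet: small mussels, dogwhelks, limpets — 3 of 5 types.

3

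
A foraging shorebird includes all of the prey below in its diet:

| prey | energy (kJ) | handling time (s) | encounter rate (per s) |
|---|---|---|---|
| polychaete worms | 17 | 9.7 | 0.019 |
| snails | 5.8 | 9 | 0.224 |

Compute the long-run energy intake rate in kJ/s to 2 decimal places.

R = (0.019×17 + 0.224×5.8) / (1 + 0.019×9.7 + 0.224×9) = 1.622/3.2 = 0.5069 kJ/s.

0.51 kJ/s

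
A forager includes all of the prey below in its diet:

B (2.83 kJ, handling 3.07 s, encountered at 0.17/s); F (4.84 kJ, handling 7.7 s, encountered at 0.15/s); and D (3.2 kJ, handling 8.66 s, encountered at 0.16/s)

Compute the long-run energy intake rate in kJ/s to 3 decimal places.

0.423 kJ/s

R = Σλ_iE_i / (1 + Σλ_ih_i)
Numerator: 0.17×2.83 + 0.15×4.84 + 0.16×3.2 = 1.719
Denominator: 1 + 0.17×3.07 + 0.15×7.7 + 0.16×8.66 = 4.062
R = 1.719/4.062 = 0.4232 kJ/s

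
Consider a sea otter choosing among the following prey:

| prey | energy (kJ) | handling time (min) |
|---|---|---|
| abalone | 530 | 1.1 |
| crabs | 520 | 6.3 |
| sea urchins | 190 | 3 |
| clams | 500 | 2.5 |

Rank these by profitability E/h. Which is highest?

abalone

Profitability E/h (kJ/min): abalone = 530/1.1 = 482, crabs = 520/6.3 = 82.5, sea urchins = 190/3 = 63.3, clams = 500/2.5 = 200.
Ranked: abalone > clams > crabs > sea urchins.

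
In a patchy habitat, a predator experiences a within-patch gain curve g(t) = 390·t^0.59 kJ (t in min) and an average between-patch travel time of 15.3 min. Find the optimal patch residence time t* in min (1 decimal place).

22.0 min

Maximise g(t)/(T+t): set derivative to zero → g'(t)(T+t) = g(t).
g'(t) = 0.59·390·t^-0.41. Setting 0.59·390·t^-0.41 = 390·t^0.59/(15.3+t) gives 0.59(15.3+t) = t, so 0.41·t = 0.59×15.3.
t* = 0.59×15.3/0.41 = 22.02 min.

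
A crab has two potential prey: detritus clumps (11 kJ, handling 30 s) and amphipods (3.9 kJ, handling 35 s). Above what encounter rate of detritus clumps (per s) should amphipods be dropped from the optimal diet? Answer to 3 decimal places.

At the threshold, the rate on detritus clumps alone equals the profitability of amphipods: λ·11/(1 + λ·30) = 3.9/35 = 0.1114.
Rearranging, λ(11 − 0.1114×30) = 0.1114, so λ = 0.1114/7.657 = 0.01455 per s.

0.015 per s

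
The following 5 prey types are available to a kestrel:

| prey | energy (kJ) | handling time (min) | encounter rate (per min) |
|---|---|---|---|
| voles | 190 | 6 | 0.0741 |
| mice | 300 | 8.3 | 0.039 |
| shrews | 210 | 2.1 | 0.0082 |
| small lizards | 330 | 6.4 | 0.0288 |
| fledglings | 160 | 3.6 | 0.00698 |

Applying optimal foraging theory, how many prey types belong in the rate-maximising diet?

5

Profitabilities (E/h, kJ/min): shrews 100, small lizards 51.6, fledglings 44.4, mice 36.1, voles 31.7. Add prey in this order while the next type's profitability exceeds the intake rate on those already taken.
Rate on top 1: 1.693. small lizards: 51.6 > 1.693 → include.
Rate on top 2: 9.343. fledglings: 44.4 > 9.343 → include.
Rate on top 3: 10.06. mice: 36.1 > 10.06 → include.
Rate on top 4: 15.51. voles: 31.7 > 15.51 → include.
Optimal diet: shrews, small lizards, fledglings, mice, voles — 5 of 5 types.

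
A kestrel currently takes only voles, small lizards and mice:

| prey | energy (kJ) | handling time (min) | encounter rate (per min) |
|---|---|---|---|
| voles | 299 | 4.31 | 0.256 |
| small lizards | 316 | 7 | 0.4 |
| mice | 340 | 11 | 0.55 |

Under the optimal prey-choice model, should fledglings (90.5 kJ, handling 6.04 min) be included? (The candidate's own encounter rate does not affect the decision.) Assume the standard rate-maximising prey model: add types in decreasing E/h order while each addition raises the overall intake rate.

Intake rate on the current diet: R = (0.256×299 + 0.4×316 + 0.55×340) / (1 + 0.256×4.31 + 0.4×7 + 0.55×11) = 389.9/10.95 = 35.6 kJ/min.
Profitability of fledglings: 90.5/6.04 = 14.98 kJ/min.
Since 14.98 < R, time spent handling fledglings is better spent searching.

No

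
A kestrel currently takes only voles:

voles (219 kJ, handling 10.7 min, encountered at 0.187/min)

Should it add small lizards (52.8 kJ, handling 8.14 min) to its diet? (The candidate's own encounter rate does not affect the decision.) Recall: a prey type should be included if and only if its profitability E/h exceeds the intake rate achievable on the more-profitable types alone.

On voles alone, R = ΣλE/(1+Σλh) = 40.95/3.001 = 13.65 kJ/min.
Profitability of small lizards: 52.8/8.14 = 6.486 kJ/min.
Since 6.486 < R, time spent handling small lizards is better spent searching.

No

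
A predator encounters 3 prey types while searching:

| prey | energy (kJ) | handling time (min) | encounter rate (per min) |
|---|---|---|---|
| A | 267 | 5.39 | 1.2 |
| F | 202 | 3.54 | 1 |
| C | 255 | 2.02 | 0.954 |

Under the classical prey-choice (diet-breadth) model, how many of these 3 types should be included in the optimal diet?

E/h in descending order: C 126, F 57.1, A 49.5 kJ/min. The optimal diet is the largest prefix of this list for which every included type satisfies E_i/h_i > R on the types above it.
Rate on top 1: 83.11. F: 57.1 < 83.11 → exclude; stop.
Optimal diet: C — 1 of 3 types.

1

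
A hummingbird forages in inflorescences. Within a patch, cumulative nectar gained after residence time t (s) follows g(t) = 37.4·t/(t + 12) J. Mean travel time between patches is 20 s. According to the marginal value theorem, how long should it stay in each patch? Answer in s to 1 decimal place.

15.5 s

By the marginal value theorem, leave when the instantaneous gain rate g'(t) equals the habitat-wide average g(t)/(T + t).
g'(t) = 37.4·12/(t + 12)². Setting 37.4·12/(t+12)² = 37.4t/[(t+12)(20+t)] gives 12(20+t) = t(t+12), so t² = 12×20 = 240.
t* = √240 = 15.49 s.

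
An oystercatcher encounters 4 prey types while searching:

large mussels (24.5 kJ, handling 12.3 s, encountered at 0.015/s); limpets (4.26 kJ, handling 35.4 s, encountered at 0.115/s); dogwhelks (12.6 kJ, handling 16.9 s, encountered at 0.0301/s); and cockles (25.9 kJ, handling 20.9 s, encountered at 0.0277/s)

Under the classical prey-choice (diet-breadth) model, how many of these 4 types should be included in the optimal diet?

3

Profitabilities (E/h, kJ/s): large mussels 1.99, cockles 1.24, dogwhelks 0.746, limpets 0.12. Add prey in this order while the next type's profitability exceeds the intake rate on those already taken.
Rate on top 1: 0.3103. cockles: 1.24 > 0.3103 → include.
Rate on top 2: 0.6152. dogwhelks: 0.746 > 0.6152 → include.
Rate on top 3: 0.6444. limpets: 0.12 < 0.6444 → exclude; stop.
Optimal diet: large mussels, cockles, dogwhelks — 3 of 4 types.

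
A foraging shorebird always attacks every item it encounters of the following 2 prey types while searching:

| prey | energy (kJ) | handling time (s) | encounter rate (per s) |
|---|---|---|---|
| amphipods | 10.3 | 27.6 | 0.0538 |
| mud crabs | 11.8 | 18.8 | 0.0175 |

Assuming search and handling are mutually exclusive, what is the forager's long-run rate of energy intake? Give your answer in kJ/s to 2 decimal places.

0.27 kJ/s

R = Σλ_iE_i / (1 + Σλ_ih_i)
Numerator: 0.0538×10.3 + 0.0175×11.8 = 0.7606
Denominator: 1 + 0.0538×27.6 + 0.0175×18.8 = 2.814
R = 0.7606/2.814 = 0.2703 kJ/s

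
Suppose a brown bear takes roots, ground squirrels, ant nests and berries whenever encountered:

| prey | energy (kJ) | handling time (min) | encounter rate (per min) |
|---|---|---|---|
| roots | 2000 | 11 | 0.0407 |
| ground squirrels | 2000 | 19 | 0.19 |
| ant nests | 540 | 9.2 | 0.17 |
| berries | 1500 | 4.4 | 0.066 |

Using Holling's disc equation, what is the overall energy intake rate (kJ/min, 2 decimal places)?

Energy encountered per unit search time: 0.0407×2000 + 0.19×2000 + 0.17×540 + 0.066×1500 = 652.2 kJ/min.
Handling time per unit search time: 0.0407×11 + 0.19×19 + 0.17×9.2 + 0.066×4.4 = 5.912.
Rate = 652.2/(1 + 5.912) = 94.36 kJ/min.

94.36 kJ/min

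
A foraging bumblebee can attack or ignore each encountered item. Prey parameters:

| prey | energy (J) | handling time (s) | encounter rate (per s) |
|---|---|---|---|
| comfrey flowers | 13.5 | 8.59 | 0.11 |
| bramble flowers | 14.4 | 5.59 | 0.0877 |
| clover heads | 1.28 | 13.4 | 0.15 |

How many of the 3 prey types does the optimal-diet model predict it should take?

2

Profitabilities (E/h, J/s): bramble flowers 2.58, comfrey flowers 1.57, clover heads 0.0955. Add prey in this order while the next type's profitability exceeds the intake rate on those already taken.
Rate on top 1: 0.8474. comfrey flowers: 1.57 > 0.8474 → include.
Rate on top 2: 1.128. clover heads: 0.0955 < 1.128 → exclude; stop.
Optimal diet: bramble flowers, comfrey flowers — 2 of 3 types.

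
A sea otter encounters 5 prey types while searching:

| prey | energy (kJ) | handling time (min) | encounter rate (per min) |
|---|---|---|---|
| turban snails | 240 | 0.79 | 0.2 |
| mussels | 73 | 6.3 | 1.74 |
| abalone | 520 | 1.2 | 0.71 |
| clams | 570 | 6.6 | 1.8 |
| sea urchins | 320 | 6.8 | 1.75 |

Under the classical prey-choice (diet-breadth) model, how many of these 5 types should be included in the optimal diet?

2

Rank by E/h (kJ/min): abalone 433, turban snails 304, clams 86.4, sea urchins 47.1, mussels 11.6. Include each in turn until the next type's E/h falls below the running intake rate.
Rate on top 1: 199.4. turban snails: 304 > 199.4 → include.
Rate on top 2: 207.6. clams: 86.4 < 207.6 → exclude; stop.
Optimal diet: abalone, turban snails — 2 of 5 types.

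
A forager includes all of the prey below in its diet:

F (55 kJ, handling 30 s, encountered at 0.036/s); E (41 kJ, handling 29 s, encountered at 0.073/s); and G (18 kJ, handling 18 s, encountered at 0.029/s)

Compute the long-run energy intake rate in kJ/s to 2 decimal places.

R = (0.036×55 + 0.073×41 + 0.029×18) / (1 + 0.036×30 + 0.073×29 + 0.029×18) = 5.495/4.719 = 1.164 kJ/s.

1.16 kJ/s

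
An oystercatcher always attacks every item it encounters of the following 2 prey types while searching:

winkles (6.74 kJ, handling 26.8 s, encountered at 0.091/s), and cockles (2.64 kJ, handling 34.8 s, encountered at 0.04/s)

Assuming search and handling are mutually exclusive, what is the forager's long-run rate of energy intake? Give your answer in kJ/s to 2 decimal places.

R = Σλ_iE_i / (1 + Σλ_ih_i)
Numerator: 0.091×6.74 + 0.04×2.64 = 0.7189
Denominator: 1 + 0.091×26.8 + 0.04×34.8 = 4.831
R = 0.7189/4.831 = 0.1488 kJ/s

0.15 kJ/s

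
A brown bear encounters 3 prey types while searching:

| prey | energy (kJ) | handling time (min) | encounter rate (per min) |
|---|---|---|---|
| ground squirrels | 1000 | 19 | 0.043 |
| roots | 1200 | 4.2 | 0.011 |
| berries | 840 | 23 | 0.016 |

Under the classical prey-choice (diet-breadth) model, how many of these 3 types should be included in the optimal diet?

Profitabilities (E/h, kJ/min): roots 286, ground squirrels 52.6, berries 36.5. Add prey in this order while the next type's profitability exceeds the intake rate on those already taken.
Rate on top 1: 12.62. ground squirrels: 52.6 > 12.62 → include.
Rate on top 2: 30.16. berries: 36.5 > 30.16 → include.
Optimal diet: roots, ground squirrels, berries — 3 of 3 types.

3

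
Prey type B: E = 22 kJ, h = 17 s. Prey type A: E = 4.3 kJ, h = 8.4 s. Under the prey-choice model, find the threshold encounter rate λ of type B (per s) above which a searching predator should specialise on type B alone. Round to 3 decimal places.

Drop type A once their profitability E₂/h₂ falls below the rate achievable on type B alone: E₂/h₂ = λE₁/(1 + λh₁).
Solve for λ: λE₁h₂ = E₂(1 + λh₁) → λ(E₁h₂ − E₂h₁) = E₂ → λ = E₂/(E₁h₂ − E₂h₁).
λ = 4.3/(22×8.4 − 4.3×17) = 4.3/111.7 = 0.0385 per s.

0.038 per s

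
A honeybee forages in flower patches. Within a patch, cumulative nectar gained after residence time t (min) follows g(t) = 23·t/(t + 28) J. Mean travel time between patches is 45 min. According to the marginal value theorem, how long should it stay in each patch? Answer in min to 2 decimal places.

Optimal t* satisfies g'(t*) = g(t*)/(T + t*).
g'(t) = 23·28/(t + 28)². Setting 23·28/(t+28)² = 23t/[(t+28)(45+t)] gives 28(45+t) = t(t+28), so t² = 28×45 = 1260.
t* = √1260 = 35.5 min.

35.50 min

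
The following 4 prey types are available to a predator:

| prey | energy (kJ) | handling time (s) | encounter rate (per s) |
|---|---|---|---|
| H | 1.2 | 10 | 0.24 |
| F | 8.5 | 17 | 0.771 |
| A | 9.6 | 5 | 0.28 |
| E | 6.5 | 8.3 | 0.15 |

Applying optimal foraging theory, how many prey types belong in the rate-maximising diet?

1

Rank by E/h (kJ/s): A 1.92, E 0.783, F 0.5, H 0.12. Include each in turn until the next type's E/h falls below the running intake rate.
Rate on top 1: 1.12. E: 0.783 < 1.12 → exclude; stop.
Optimal diet: A — 1 of 4 types.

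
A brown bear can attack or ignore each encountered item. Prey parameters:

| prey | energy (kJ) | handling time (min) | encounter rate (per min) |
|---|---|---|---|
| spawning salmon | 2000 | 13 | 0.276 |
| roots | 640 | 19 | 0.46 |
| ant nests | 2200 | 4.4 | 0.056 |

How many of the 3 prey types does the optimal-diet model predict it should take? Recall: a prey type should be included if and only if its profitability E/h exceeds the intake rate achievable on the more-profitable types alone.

2

Profitabilities (E/h, kJ/min): ant nests 500, spawning salmon 154, roots 33.7. Add prey in this order while the next type's profitability exceeds the intake rate on those already taken.
Rate on top 1: 98.84. spawning salmon: 154 > 98.84 → include.
Rate on top 2: 139.7. roots: 33.7 < 139.7 → exclude; stop.
Optimal diet: ant nests, spawning salmon — 2 of 3 types.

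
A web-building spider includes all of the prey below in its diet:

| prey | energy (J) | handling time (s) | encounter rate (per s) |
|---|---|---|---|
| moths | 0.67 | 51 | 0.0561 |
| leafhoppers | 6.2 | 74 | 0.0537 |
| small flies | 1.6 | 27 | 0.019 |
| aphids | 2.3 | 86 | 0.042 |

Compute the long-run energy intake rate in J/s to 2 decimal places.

0.04 J/s

Energy encountered per unit search time: 0.0561×0.67 + 0.0537×6.2 + 0.019×1.6 + 0.042×2.3 = 0.4975 J/s.
Handling time per unit search time: 0.0561×51 + 0.0537×74 + 0.019×27 + 0.042×86 = 10.96.
Rate = 0.4975/(1 + 10.96) = 0.0416 J/s.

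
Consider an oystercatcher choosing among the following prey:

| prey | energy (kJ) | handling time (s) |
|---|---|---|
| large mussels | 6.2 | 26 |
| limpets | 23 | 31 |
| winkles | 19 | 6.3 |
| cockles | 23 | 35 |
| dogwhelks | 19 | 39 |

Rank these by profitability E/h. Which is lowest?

Profitability E/h (kJ/s): large mussels = 6.2/26 = 0.238, limpets = 23/31 = 0.742, winkles = 19/6.3 = 3.02, cockles = 23/35 = 0.657, dogwhelks = 19/39 = 0.487.
Ranked: winkles > limpets > cockles > dogwhelks > large mussels.

large mussels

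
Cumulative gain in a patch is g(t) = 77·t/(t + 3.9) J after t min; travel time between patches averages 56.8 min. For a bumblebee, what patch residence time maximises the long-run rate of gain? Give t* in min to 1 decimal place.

14.9 min

By the marginal value theorem, leave when the instantaneous gain rate g'(t) equals the habitat-wide average g(t)/(T + t).
g'(t) = 77·3.9/(t + 3.9)². Setting 77·3.9/(t+3.9)² = 77t/[(t+3.9)(56.8+t)] gives 3.9(56.8+t) = t(t+3.9), so t² = 3.9×56.8 = 221.5.
t* = √221.5 = 14.88 min.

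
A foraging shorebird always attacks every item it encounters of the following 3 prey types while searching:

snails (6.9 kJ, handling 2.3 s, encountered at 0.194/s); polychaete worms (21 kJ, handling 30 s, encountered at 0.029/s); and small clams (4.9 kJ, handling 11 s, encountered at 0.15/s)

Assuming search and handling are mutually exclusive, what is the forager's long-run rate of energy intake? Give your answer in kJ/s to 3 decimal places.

0.676 kJ/s

R = Σλ_iE_i / (1 + Σλ_ih_i)
Numerator: 0.194×6.9 + 0.029×21 + 0.15×4.9 = 2.683
Denominator: 1 + 0.194×2.3 + 0.029×30 + 0.15×11 = 3.966
R = 2.683/3.966 = 0.6764 kJ/s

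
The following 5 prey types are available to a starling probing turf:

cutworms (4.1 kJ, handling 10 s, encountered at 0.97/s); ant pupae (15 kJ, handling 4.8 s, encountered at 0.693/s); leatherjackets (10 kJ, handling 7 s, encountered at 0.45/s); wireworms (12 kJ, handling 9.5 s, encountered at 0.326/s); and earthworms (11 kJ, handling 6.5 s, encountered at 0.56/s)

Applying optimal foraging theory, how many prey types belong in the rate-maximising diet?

1

Profitabilities (E/h, kJ/s): ant pupae 3.12, earthworms 1.69, leatherjackets 1.43, wireworms 1.26, cutworms 0.41. Add prey in this order while the next type's profitability exceeds the intake rate on those already taken.
Rate on top 1: 2.403. earthworms: 1.69 < 2.403 → exclude; stop.
Optimal diet: ant pupae — 1 of 5 types.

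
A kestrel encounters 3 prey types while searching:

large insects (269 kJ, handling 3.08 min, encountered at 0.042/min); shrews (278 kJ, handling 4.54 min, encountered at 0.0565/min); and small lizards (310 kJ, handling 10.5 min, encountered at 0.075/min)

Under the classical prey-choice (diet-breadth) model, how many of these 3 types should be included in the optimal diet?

3

E/h in descending order: large insects 87.3, shrews 61.2, small lizards 29.5 kJ/min. The optimal diet is the largest prefix of this list for which every included type satisfies E_i/h_i > R on the types above it.
Rate on top 1: 10. shrews: 61.2 > 10 → include.
Rate on top 2: 19.49. small lizards: 29.5 > 19.49 → include.
Optimal diet: large insects, shrews, small lizards — 3 of 3 types.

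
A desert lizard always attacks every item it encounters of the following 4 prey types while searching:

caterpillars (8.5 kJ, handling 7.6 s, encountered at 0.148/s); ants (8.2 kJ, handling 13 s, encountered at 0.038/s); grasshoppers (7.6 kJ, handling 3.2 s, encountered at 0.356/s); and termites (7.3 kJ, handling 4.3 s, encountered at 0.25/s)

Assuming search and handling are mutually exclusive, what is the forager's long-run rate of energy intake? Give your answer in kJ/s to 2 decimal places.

R = Σλ_iE_i / (1 + Σλ_ih_i)
Numerator: 0.148×8.5 + 0.038×8.2 + 0.356×7.6 + 0.25×7.3 = 6.1
Denominator: 1 + 0.148×7.6 + 0.038×13 + 0.356×3.2 + 0.25×4.3 = 4.833
R = 6.1/4.833 = 1.262 kJ/s

1.26 kJ/s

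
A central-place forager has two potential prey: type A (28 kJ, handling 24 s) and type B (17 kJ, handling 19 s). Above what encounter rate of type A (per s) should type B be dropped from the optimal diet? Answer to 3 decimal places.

0.137 per s

Drop type B once their profitability E₂/h₂ falls below the rate achievable on type A alone: E₂/h₂ = λE₁/(1 + λh₁).
Solve for λ: λE₁h₂ = E₂(1 + λh₁) → λ(E₁h₂ − E₂h₁) = E₂ → λ = E₂/(E₁h₂ − E₂h₁).
λ = 17/(28×19 − 17×24) = 17/124 = 0.1371 per s.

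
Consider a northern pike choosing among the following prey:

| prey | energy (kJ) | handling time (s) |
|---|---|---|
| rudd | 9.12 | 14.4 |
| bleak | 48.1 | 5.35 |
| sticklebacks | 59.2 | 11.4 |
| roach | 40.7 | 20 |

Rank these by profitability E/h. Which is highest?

bleak

In descending order of E/h:
bleak: 48.1/5.35 = 8.99 kJ/s
sticklebacks: 59.2/11.4 = 5.19 kJ/s
roach: 40.7/20 = 2.04 kJ/s
rudd: 9.12/14.4 = 0.633 kJ/s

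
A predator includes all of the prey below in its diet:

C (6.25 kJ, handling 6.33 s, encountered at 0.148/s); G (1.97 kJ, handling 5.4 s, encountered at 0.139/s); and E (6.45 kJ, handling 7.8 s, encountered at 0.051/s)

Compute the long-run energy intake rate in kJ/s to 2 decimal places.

Energy encountered per unit search time: 0.148×6.25 + 0.139×1.97 + 0.051×6.45 = 1.528 kJ/s.
Handling time per unit search time: 0.148×6.33 + 0.139×5.4 + 0.051×7.8 = 2.085.
Rate = 1.528/(1 + 2.085) = 0.4952 kJ/s.

0.50 kJ/s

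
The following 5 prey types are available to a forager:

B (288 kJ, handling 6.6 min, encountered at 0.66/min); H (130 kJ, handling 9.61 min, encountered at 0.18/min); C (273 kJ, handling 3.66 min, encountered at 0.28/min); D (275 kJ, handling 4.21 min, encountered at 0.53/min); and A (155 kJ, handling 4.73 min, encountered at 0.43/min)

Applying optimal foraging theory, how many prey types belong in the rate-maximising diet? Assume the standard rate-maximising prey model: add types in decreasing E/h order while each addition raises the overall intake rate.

E/h in descending order: C 74.6, D 65.3, B 43.6, A 32.8, H 13.5 kJ/min. The optimal diet is the largest prefix of this list for which every included type satisfies E_i/h_i > R on the types above it.
Rate on top 1: 37.75. D: 65.3 > 37.75 → include.
Rate on top 2: 52.21. B: 43.6 < 52.21 → exclude; stop.
Optimal diet: C, D — 2 of 5 types.

2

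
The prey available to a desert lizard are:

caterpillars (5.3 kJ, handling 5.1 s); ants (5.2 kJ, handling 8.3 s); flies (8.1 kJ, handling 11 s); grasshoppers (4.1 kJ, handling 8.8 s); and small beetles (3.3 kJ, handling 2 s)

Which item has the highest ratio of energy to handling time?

small beetles

In descending order of E/h:
small beetles: 3.3/2 = 1.65 kJ/s
caterpillars: 5.3/5.1 = 1.04 kJ/s
flies: 8.1/11 = 0.736 kJ/s
ants: 5.2/8.3 = 0.627 kJ/s
grasshoppers: 4.1/8.8 = 0.466 kJ/s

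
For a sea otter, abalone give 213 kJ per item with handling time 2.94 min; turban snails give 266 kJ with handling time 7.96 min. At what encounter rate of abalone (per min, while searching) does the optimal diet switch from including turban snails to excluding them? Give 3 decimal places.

0.291 per min

Drop turban snails once their profitability E₂/h₂ falls below the rate achievable on abalone alone: E₂/h₂ = λE₁/(1 + λh₁).
Solve for λ: λE₁h₂ = E₂(1 + λh₁) → λ(E₁h₂ − E₂h₁) = E₂ → λ = E₂/(E₁h₂ − E₂h₁).
λ = 266/(213×7.96 − 266×2.94) = 266/913.4 = 0.2912 per min.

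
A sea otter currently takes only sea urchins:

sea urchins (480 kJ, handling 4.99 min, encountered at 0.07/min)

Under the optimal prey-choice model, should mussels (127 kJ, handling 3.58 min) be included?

Yes

On sea urchins alone, R = ΣλE/(1+Σλh) = 33.6/1.349 = 24.9 kJ/min.
mussels: E/h = 127/3.58 = 35.47 kJ/min.
Since 35.47 > R, including mussels increases the long-run rate.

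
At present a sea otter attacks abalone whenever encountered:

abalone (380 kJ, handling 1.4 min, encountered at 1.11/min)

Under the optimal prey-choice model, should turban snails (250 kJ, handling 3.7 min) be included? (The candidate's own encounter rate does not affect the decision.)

Current rate: (1.11×380)/(1 + 1.11×1.4) = 165.2 kJ/min.
Profitability of turban snails: 250/3.7 = 67.57 kJ/min.
67.57 < 165.2, so adding turban snails would lower the average — exclude it.

No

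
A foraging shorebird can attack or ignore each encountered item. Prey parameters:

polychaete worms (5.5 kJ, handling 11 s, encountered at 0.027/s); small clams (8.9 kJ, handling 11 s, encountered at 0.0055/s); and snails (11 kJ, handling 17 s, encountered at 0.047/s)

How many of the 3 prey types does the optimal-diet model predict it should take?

3

Profitabilities (E/h, kJ/s): small clams 0.809, snails 0.647, polychaete worms 0.5. Add prey in this order while the next type's profitability exceeds the intake rate on those already taken.
Rate on top 1: 0.04616. snails: 0.647 > 0.04616 → include.
Rate on top 2: 0.3044. polychaete worms: 0.5 > 0.3044 → include.
Optimal diet: small clams, snails, polychaete worms — 3 of 3 types.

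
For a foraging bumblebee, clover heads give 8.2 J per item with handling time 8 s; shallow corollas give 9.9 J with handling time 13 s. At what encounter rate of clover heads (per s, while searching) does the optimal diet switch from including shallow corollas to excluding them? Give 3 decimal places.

At the threshold, the rate on clover heads alone equals the profitability of shallow corollas: λ·8.2/(1 + λ·8) = 9.9/13 = 0.7615.
Rearranging, λ(8.2 − 0.7615×8) = 0.7615, so λ = 0.7615/2.108 = 0.3613 per s.

0.361 per s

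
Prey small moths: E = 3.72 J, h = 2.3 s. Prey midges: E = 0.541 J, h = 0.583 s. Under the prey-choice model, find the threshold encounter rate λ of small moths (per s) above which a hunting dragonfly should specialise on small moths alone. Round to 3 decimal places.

Drop midges once their profitability E₂/h₂ falls below the rate achievable on small moths alone: E₂/h₂ = λE₁/(1 + λh₁).
Solve for λ: λE₁h₂ = E₂(1 + λh₁) → λ(E₁h₂ − E₂h₁) = E₂ → λ = E₂/(E₁h₂ − E₂h₁).
λ = 0.541/(3.72×0.583 − 0.541×2.3) = 0.541/0.9245 = 0.5852 per s.

0.585 per s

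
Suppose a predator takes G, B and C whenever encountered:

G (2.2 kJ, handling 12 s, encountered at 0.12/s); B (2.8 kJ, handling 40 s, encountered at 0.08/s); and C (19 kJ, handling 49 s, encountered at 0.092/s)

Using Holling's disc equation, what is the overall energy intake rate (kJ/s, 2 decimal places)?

0.22 kJ/s

R = Σλ_iE_i / (1 + Σλ_ih_i)
Numerator: 0.12×2.2 + 0.08×2.8 + 0.092×19 = 2.236
Denominator: 1 + 0.12×12 + 0.08×40 + 0.092×49 = 10.15
R = 2.236/10.15 = 0.2203 kJ/s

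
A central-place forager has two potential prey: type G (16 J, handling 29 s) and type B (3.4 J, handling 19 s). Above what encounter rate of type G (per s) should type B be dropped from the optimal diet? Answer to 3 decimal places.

0.017 per s

The zero-one rule: include type B iff E₂/h₂ > λE₁/(1+λh₁). Equality gives the switch point.
λE₁h₂ = E₂ + λE₂h₁ ⇒ λ = E₂/(E₁h₂ − E₂h₁) = 3.4/(304 − 98.6) = 0.01655 per s.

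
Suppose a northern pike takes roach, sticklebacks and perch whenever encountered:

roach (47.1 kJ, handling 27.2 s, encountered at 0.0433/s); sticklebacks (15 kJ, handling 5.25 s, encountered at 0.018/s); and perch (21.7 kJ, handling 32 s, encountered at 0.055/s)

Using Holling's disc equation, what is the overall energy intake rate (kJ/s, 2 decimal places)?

0.87 kJ/s

R = (0.0433×47.1 + 0.018×15 + 0.055×21.7) / (1 + 0.0433×27.2 + 0.018×5.25 + 0.055×32) = 3.503/4.032 = 0.8687 kJ/s.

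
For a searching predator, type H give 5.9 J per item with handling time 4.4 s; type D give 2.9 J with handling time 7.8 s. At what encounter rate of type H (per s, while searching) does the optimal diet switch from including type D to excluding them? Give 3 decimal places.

0.087 per s

The zero-one rule: include type D iff E₂/h₂ > λE₁/(1+λh₁). Equality gives the switch point.
λE₁h₂ = E₂ + λE₂h₁ ⇒ λ = E₂/(E₁h₂ − E₂h₁) = 2.9/(46.02 − 12.76) = 0.08719 per s.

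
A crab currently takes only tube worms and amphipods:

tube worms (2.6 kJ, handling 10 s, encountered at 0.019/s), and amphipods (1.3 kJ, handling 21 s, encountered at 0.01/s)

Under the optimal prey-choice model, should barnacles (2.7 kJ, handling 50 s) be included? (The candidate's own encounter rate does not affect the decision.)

Current rate: (0.019×2.6 + 0.01×1.3)/(1 + 0.019×10 + 0.01×21) = 0.04457 kJ/s.
Profitability of barnacles: 2.7/50 = 0.054 kJ/s.
0.054 > 0.04457, so adding barnacles raises the average — include it.

Yes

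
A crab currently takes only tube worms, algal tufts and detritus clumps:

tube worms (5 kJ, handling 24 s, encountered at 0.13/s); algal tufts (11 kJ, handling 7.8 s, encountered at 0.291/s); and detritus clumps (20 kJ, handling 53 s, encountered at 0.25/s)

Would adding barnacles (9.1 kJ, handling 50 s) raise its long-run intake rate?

Current rate: (0.13×5 + 0.291×11 + 0.25×20)/(1 + 0.13×24 + 0.291×7.8 + 0.25×53) = 0.4507 kJ/s.
barnacles: E/h = 9.1/50 = 0.182 kJ/s.
0.182 < 0.4507, so adding barnacles would lower the average — exclude it.

No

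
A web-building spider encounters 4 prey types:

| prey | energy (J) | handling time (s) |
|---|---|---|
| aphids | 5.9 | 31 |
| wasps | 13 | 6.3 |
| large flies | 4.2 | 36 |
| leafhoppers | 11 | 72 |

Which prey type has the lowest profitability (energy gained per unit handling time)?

large flies

Profitability E/h (J/s): aphids = 5.9/31 = 0.19, wasps = 13/6.3 = 2.06, large flies = 4.2/36 = 0.117, leafhoppers = 11/72 = 0.153.
Ranked: wasps > aphids > leafhoppers > large flies.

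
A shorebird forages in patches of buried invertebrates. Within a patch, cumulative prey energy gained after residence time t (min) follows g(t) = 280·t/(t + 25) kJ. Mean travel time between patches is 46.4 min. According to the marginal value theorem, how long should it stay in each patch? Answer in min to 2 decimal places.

Maximise g(t)/(T+t): set derivative to zero → g'(t)(T+t) = g(t).
g'(t) = 280·25/(t + 25)². Setting 280·25/(t+25)² = 280t/[(t+25)(46.4+t)] gives 25(46.4+t) = t(t+25), so t² = 25×46.4 = 1160.
t* = √1160 = 34.06 min.

34.06 min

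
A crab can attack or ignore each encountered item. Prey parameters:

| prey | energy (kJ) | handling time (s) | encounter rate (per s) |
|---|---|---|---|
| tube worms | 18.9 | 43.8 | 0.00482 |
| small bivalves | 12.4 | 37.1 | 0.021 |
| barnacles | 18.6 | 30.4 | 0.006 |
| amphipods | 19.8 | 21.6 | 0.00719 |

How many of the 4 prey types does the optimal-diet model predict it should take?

Rank by E/h (kJ/s): amphipods 0.917, barnacles 0.612, tube worms 0.432, small bivalves 0.334. Include each in turn until the next type's E/h falls below the running intake rate.
Rate on top 1: 0.1232. barnacles: 0.612 > 0.1232 → include.
Rate on top 2: 0.1898. tube worms: 0.432 > 0.1898 → include.
Rate on top 3: 0.2228. small bivalves: 0.334 > 0.2228 → include.
Optimal diet: amphipods, barnacles, tube worms, small bivalves — 4 of 4 types.

4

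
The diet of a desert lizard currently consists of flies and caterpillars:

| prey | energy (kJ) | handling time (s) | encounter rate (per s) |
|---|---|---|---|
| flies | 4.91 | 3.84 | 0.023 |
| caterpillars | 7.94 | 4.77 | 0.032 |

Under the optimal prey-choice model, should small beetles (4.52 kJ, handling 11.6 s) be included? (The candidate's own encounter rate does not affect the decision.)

Yes

Intake rate on the current diet: R = (0.023×4.91 + 0.032×7.94) / (1 + 0.023×3.84 + 0.032×4.77) = 0.367/1.241 = 0.2957 kJ/s.
Profitability of small beetles: 4.52/11.6 = 0.3897 kJ/s.
0.3897 > 0.2957, so adding small beetles raises the average — include it.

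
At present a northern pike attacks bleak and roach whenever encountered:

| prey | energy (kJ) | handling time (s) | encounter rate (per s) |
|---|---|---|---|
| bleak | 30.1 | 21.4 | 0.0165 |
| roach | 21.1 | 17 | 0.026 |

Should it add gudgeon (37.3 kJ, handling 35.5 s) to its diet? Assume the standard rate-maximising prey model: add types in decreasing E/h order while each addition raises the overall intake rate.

Yes

Intake rate on the current diet: R = (0.0165×30.1 + 0.026×21.1) / (1 + 0.0165×21.4 + 0.026×17) = 1.045/1.795 = 0.5823 kJ/s.
Profitability of gudgeon: 37.3/35.5 = 1.051 kJ/s.
1.051 > 0.5823, so adding gudgeon raises the average — include it.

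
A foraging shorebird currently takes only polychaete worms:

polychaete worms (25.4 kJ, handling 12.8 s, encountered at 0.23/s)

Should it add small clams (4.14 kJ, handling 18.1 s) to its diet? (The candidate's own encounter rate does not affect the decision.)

On polychaete worms alone, R = ΣλE/(1+Σλh) = 5.842/3.944 = 1.481 kJ/s.
small clams: E/h = 4.14/18.1 = 0.2287 kJ/s.
Since 0.2287 < R, time spent handling small clams is better spent searching.

No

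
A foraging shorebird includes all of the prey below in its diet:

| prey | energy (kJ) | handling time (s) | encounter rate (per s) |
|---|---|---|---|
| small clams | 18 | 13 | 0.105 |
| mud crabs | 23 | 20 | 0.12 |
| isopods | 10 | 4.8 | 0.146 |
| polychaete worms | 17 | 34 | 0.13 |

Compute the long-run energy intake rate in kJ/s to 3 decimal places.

0.842 kJ/s

R = Σλ_iE_i / (1 + Σλ_ih_i)
Numerator: 0.105×18 + 0.12×23 + 0.146×10 + 0.13×17 = 8.32
Denominator: 1 + 0.105×13 + 0.12×20 + 0.146×4.8 + 0.13×34 = 9.886
R = 8.32/9.886 = 0.8416 kJ/s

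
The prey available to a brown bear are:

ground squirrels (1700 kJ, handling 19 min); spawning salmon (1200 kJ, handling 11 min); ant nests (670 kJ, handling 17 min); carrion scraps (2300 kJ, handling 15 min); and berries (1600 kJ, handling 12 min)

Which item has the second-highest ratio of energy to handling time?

berries

In descending order of E/h:
carrion scraps: 2300/15 = 153 kJ/min
berries: 1600/12 = 133 kJ/min
spawning salmon: 1200/11 = 109 kJ/min
ground squirrels: 1700/19 = 89.5 kJ/min
ant nests: 670/17 = 39.4 kJ/min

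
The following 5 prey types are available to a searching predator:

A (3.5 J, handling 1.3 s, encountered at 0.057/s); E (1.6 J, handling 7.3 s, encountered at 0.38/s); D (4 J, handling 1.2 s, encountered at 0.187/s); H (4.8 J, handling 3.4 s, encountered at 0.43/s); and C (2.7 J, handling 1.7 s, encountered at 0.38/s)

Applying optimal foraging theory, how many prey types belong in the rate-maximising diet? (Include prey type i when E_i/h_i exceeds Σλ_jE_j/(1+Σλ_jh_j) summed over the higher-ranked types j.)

E/h in descending order: D 3.33, A 2.69, C 1.59, H 1.41, E 0.219 J/s. The optimal diet is the largest prefix of this list for which every included type satisfies E_i/h_i > R on the types above it.
Rate on top 1: 0.6109. A: 2.69 > 0.6109 → include.
Rate on top 2: 0.7297. C: 1.59 > 0.7297 → include.
Rate on top 3: 1.015. H: 1.41 > 1.015 → include.
Rate on top 4: 1.185. E: 0.219 < 1.185 → exclude; stop.
Optimal diet: D, A, C, H — 4 of 5 types.

4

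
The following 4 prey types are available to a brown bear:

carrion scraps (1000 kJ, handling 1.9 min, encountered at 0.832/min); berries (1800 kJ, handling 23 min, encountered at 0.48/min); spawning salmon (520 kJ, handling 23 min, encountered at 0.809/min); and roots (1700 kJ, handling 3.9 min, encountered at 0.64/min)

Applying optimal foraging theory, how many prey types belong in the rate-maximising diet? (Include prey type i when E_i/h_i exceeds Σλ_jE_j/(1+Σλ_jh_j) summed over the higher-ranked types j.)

2

Rank by E/h (kJ/min): carrion scraps 526, roots 436, berries 78.3, spawning salmon 22.6. Include each in turn until the next type's E/h falls below the running intake rate.
Rate on top 1: 322.4. roots: 436 > 322.4 → include.
Rate on top 2: 378.2. berries: 78.3 < 378.2 → exclude; stop.
Optimal diet: carrion scraps, roots — 2 of 4 types.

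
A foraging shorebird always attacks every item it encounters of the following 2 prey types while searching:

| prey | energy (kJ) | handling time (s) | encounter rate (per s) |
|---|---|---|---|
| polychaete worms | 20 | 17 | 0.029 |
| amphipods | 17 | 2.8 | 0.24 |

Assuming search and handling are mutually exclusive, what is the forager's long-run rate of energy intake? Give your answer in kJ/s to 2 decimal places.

2.15 kJ/s

R = (0.029×20 + 0.24×17) / (1 + 0.029×17 + 0.24×2.8) = 4.66/2.165 = 2.152 kJ/s.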